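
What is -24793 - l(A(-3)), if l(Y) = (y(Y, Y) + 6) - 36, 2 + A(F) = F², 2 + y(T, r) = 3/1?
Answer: -24764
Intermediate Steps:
y(T, r) = 1 (y(T, r) = -2 + 3/1 = -2 + 3*1 = -2 + 3 = 1)
A(F) = -2 + F²
l(Y) = -29 (l(Y) = (1 + 6) - 36 = 7 - 36 = -29)
-24793 - l(A(-3)) = -24793 - 1*(-29) = -24793 + 29 = -24764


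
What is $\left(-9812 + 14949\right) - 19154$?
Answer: $-14017$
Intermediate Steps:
$\left(-9812 + 14949\right) - 19154 = 5137 - 19154 = -14017$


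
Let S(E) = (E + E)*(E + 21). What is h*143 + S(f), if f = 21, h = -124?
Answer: -15968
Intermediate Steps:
S(E) = 2*E*(21 + E) (S(E) = (2*E)*(21 + E) = 2*E*(21 + E))
h*143 + S(f) = -124*143 + 2*21*(21 + 21) = -17732 + 2*21*42 = -17732 + 1764 = -15968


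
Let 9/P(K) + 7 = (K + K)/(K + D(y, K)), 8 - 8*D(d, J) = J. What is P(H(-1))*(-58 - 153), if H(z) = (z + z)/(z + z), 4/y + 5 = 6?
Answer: 28485/89 ≈ 320.06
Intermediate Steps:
y = 4 (y = 4/(-5 + 6) = 4/1 = 4*1 = 4)
D(d, J) = 1 - J/8
H(z) = 1 (H(z) = (2*z)/((2*z)) = (2*z)*(1/(2*z)) = 1)
P(K) = 9/(-7 + 2*K/(1 + 7*K/8)) (P(K) = 9/(-7 + (K + K)/(K + (1 - K/8))) = 9/(-7 + (2*K)/(1 + 7*K/8)) = 9/(-7 + 2*K/(1 + 7*K/8)))
P(H(-1))*(-58 - 153) = (9*(-8 - 7*1)/(56 + 33*1))*(-58 - 153) = (9*(-8 - 7)/(56 + 33))*(-211) = (9*(-15)/89)*(-211) = (9*(1/89)*(-15))*(-211) = -135/89*(-211) = 28485/89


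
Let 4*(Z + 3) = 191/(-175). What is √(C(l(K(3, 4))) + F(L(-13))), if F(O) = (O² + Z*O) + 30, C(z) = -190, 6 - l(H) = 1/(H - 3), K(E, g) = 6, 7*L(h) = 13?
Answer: I*√796883/70 ≈ 12.753*I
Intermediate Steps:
L(h) = 13/7 (L(h) = (⅐)*13 = 13/7)
Z = -2291/700 (Z = -3 + (191/(-175))/4 = -3 + (191*(-1/175))/4 = -3 + (¼)*(-191/175) = -3 - 191/700 = -2291/700 ≈ -3.2729)
l(H) = 6 - 1/(-3 + H) (l(H) = 6 - 1/(H - 3) = 6 - 1/(-3 + H))
F(O) = 30 + O² - 2291*O/700 (F(O) = (O² - 2291*O/700) + 30 = 30 + O² - 2291*O/700)
√(C(l(K(3, 4))) + F(L(-13))) = √(-190 + (30 + (13/7)² - 2291/700*13/7)) = √(-190 + (30 + 169/49 - 29783/4900)) = √(-190 + 134117/4900) = √(-796883/4900) = I*√796883/70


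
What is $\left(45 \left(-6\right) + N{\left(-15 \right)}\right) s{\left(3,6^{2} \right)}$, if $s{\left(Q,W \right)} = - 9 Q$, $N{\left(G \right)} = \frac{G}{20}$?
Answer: $\frac{29241}{4} \approx 7310.3$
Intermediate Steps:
$N{\left(G \right)} = \frac{G}{20}$ ($N{\left(G \right)} = G \frac{1}{20} = \frac{G}{20}$)
$\left(45 \left(-6\right) + N{\left(-15 \right)}\right) s{\left(3,6^{2} \right)} = \left(45 \left(-6\right) + \frac{1}{20} \left(-15\right)\right) \left(\left(-9\right) 3\right) = \left(-270 - \frac{3}{4}\right) \left(-27\right) = \left(- \frac{1083}{4}\right) \left(-27\right) = \frac{29241}{4}$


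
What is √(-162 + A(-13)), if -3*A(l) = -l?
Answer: I*√1497/3 ≈ 12.897*I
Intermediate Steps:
A(l) = l/3 (A(l) = -(-1)*l/3 = l/3)
√(-162 + A(-13)) = √(-162 + (⅓)*(-13)) = √(-162 - 13/3) = √(-499/3) = I*√1497/3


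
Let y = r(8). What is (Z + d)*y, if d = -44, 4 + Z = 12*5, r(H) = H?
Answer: 96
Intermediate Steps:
y = 8
Z = 56 (Z = -4 + 12*5 = -4 + 60 = 56)
(Z + d)*y = (56 - 44)*8 = 12*8 = 96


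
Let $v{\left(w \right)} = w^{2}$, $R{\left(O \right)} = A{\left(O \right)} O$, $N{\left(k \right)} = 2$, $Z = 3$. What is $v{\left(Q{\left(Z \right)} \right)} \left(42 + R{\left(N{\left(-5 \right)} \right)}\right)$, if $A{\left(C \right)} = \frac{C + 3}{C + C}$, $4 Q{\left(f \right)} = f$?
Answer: $\frac{801}{32} \approx 25.031$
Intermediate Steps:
$Q{\left(f \right)} = \frac{f}{4}$
$A{\left(C \right)} = \frac{3 + C}{2 C}$
$R{\left(O \right)} = \frac{3}{2} + \frac{O}{2}$ ($R{\left(O \right)} = \frac{3 + O}{2 O} O = \frac{3}{2} + \frac{O}{2}$)
$v{\left(Q{\left(Z \right)} \right)} \left(42 + R{\left(N{\left(-5 \right)} \right)}\right) = \left(\frac{1}{4} \cdot 3\right)^{2} \left(42 + \left(\frac{3}{2} + \frac{1}{2} \cdot 2\right)\right) = \left(\frac{3}{4}\right)^{2} \left(42 + \left(\frac{3}{2} + 1\right)\right) = \frac{9 \left(42 + \frac{5}{2}\right)}{16} = \frac{9}{16} \cdot \frac{89}{2} = \frac{801}{32}$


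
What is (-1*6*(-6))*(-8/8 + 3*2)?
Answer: 180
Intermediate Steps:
(-1*6*(-6))*(-8/8 + 3*2) = (-6*(-6))*(-8*⅛ + 6) = 36*(-1 + 6) = 36*5 = 180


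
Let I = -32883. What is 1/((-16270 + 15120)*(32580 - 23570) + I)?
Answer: -1/10394383 ≈ -9.6206e-8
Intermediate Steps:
1/((-16270 + 15120)*(32580 - 23570) + I) = 1/((-16270 + 15120)*(32580 - 23570) - 32883) = 1/(-1150*9010 - 32883) = 1/(-10361500 - 32883) = 1/(-10394383) = -1/10394383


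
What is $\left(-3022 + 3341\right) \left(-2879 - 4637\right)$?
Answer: $-2397604$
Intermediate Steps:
$\left(-3022 + 3341\right) \left(-2879 - 4637\right) = 319 \left(-7516\right) = -2397604$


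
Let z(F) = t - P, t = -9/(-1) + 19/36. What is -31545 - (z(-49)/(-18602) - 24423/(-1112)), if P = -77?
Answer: -1469195821141/46542204 ≈ -31567.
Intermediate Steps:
t = 343/36 (t = -9*(-1) + 19*(1/36) = 9 + 19/36 = 343/36 ≈ 9.5278)
z(F) = 3115/36 (z(F) = 343/36 - 1*(-77) = 343/36 + 77 = 3115/36)
-31545 - (z(-49)/(-18602) - 24423/(-1112)) = -31545 - ((3115/36)/(-18602) - 24423/(-1112)) = -31545 - ((3115/36)*(-1/18602) - 24423*(-1/1112)) = -31545 - (-3115/669672 + 24423/1112) = -31545 - 1*1021995961/46542204 = -31545 - 1021995961/46542204 = -1469195821141/46542204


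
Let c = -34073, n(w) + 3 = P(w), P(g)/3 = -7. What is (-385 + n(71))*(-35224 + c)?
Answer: 28342473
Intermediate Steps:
P(g) = -21 (P(g) = 3*(-7) = -21)
n(w) = -24 (n(w) = -3 - 21 = -24)
(-385 + n(71))*(-35224 + c) = (-385 - 24)*(-35224 - 34073) = -409*(-69297) = 28342473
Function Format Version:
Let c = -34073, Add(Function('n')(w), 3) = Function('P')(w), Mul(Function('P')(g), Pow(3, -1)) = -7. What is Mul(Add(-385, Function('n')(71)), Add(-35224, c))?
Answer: 28342473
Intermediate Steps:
Function('P')(g) = -21 (Function('P')(g) = Mul(3, -7) = -21)
Function('n')(w) = -24 (Function('n')(w) = Add(-3, -21) = -24)
Mul(Add(-385, Function('n')(71)), Add(-35224, c)) = Mul(Add(-385, -24), Add(-35224, -34073)) = Mul(-409, -69297) = 28342473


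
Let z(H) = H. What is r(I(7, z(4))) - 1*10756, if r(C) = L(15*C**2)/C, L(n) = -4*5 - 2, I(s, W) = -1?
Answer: -10734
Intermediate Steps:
L(n) = -22 (L(n) = -20 - 2 = -22)
r(C) = -22/C
r(I(7, z(4))) - 1*10756 = -22/(-1) - 1*10756 = -22*(-1) - 10756 = 22 - 10756 = -10734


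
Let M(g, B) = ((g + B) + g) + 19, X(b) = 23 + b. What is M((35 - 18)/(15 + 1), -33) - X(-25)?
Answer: -79/8 ≈ -9.8750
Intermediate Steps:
M(g, B) = 19 + B + 2*g (M(g, B) = ((B + g) + g) + 19 = (B + 2*g) + 19 = 19 + B + 2*g)
M((35 - 18)/(15 + 1), -33) - X(-25) = (19 - 33 + 2*((35 - 18)/(15 + 1))) - (23 - 25) = (19 - 33 + 2*(17/16)) - 1*(-2) = (19 - 33 + 2*(17*(1/16))) + 2 = (19 - 33 + 2*(17/16)) + 2 = (19 - 33 + 17/8) + 2 = -95/8 + 2 = -79/8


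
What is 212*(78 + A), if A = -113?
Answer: -7420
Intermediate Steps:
212*(78 + A) = 212*(78 - 113) = 212*(-35) = -7420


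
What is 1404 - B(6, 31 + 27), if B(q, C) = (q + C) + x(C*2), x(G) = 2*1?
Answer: 1338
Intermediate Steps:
x(G) = 2
B(q, C) = 2 + C + q (B(q, C) = (q + C) + 2 = (C + q) + 2 = 2 + C + q)
1404 - B(6, 31 + 27) = 1404 - (2 + (31 + 27) + 6) = 1404 - (2 + 58 + 6) = 1404 - 1*66 = 1404 - 66 = 1338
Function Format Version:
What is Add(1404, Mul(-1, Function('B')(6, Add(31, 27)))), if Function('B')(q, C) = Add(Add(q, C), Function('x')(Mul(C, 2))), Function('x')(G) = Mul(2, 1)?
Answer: 1338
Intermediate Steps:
Function('x')(G) = 2
Function('B')(q, C) = Add(2, C, q) (Function('B')(q, C) = Add(Add(q, C), 2) = Add(Add(C, q), 2) = Add(2, C, q))
Add(1404, Mul(-1, Function('B')(6, Add(31, 27)))) = Add(1404, Mul(-1, Add(2, Add(31, 27), 6))) = Add(1404, Mul(-1, Add(2, 58, 6))) = Add(1404, Mul(-1, 66)) = Add(1404, -66) = 1338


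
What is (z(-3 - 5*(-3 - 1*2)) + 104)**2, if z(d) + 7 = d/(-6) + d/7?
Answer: 4104676/441 ≈ 9307.7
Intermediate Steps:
z(d) = -7 - d/42 (z(d) = -7 + (d/(-6) + d/7) = -7 + (d*(-1/6) + d*(1/7)) = -7 + (-d/6 + d/7) = -7 - d/42)
(z(-3 - 5*(-3 - 1*2)) + 104)**2 = ((-7 - (-3 - 5*(-3 - 1*2))/42) + 104)**2 = ((-7 - (-3 - 5*(-3 - 2))/42) + 104)**2 = ((-7 - (-3 - 5*(-5))/42) + 104)**2 = ((-7 - (-3 + 25)/42) + 104)**2 = ((-7 - 1/42*22) + 104)**2 = ((-7 - 11/21) + 104)**2 = (-158/21 + 104)**2 = (2026/21)**2 = 4104676/441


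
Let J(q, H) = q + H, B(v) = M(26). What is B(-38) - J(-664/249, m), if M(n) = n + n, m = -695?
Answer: 2249/3 ≈ 749.67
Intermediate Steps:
M(n) = 2*n
B(v) = 52 (B(v) = 2*26 = 52)
J(q, H) = H + q
B(-38) - J(-664/249, m) = 52 - (-695 - 664/249) = 52 - (-695 - 664*1/249) = 52 - (-695 - 8/3) = 52 - 1*(-2093/3) = 52 + 2093/3 = 2249/3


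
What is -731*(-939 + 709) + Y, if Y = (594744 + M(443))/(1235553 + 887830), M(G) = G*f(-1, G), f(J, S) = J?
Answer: 18789735689/111757 ≈ 1.6813e+5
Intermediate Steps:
M(G) = -G (M(G) = G*(-1) = -G)
Y = 31279/111757 (Y = (594744 - 1*443)/(1235553 + 887830) = (594744 - 443)/2123383 = 594301*(1/2123383) = 31279/111757 ≈ 0.27988)
-731*(-939 + 709) + Y = -731*(-939 + 709) + 31279/111757 = -731*(-230) + 31279/111757 = 168130 + 31279/111757 = 18789735689/111757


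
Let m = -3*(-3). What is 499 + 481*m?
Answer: 4828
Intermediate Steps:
m = 9
499 + 481*m = 499 + 481*9 = 499 + 4329 = 4828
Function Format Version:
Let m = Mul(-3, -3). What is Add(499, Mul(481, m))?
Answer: 4828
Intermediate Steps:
m = 9
Add(499, Mul(481, m)) = Add(499, Mul(481, 9)) = Add(499, 4329) = 4828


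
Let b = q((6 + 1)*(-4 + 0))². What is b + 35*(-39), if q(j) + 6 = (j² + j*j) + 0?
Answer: 2438479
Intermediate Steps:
q(j) = -6 + 2*j² (q(j) = -6 + ((j² + j*j) + 0) = -6 + ((j² + j²) + 0) = -6 + (2*j² + 0) = -6 + 2*j²)
b = 2439844 (b = (-6 + 2*((6 + 1)*(-4 + 0))²)² = (-6 + 2*(7*(-4))²)² = (-6 + 2*(-28)²)² = (-6 + 2*784)² = (-6 + 1568)² = 1562² = 2439844)
b + 35*(-39) = 2439844 + 35*(-39) = 2439844 - 1365 = 2438479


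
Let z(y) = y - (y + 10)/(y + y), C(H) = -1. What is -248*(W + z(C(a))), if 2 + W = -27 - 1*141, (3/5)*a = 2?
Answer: 41292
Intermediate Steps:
a = 10/3 (a = (5/3)*2 = 10/3 ≈ 3.3333)
W = -170 (W = -2 + (-27 - 1*141) = -2 + (-27 - 141) = -2 - 168 = -170)
z(y) = y - (10 + y)/(2*y)
-248*(W + z(C(a))) = -248*(-170 + (-½ - 1 - 5/(-1))) = -248*(-170 + (-½ - 1 - 5*(-1))) = -248*(-170 + (-½ - 1 + 5)) = -248*(-170 + 7/2) = -248*(-333/2) = 41292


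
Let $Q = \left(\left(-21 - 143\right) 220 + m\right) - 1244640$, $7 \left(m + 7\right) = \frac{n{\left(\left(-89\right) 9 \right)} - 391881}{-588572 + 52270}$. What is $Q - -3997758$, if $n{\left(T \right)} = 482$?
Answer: $\frac{10200044506933}{3754114} \approx 2.717 \cdot 10^{6}$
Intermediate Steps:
$m = - \frac{25887399}{3754114}$ ($m = -7 + \frac{\left(482 - 391881\right) \frac{1}{-588572 + 52270}}{7} = -7 + \frac{\left(-391399\right) \frac{1}{-536302}}{7} = -7 + \frac{\left(-391399\right) \left(- \frac{1}{536302}\right)}{7} = -7 + \frac{1}{7} \cdot \frac{391399}{536302} = -7 + \frac{391399}{3754114} = - \frac{25887399}{3754114} \approx -6.8957$)
$Q = - \frac{4807994769479}{3754114}$ ($Q = \left(\left(-21 - 143\right) 220 - \frac{25887399}{3754114}\right) - 1244640 = \left(\left(-164\right) 220 - \frac{25887399}{3754114}\right) - 1244640 = \left(-36080 - \frac{25887399}{3754114}\right) - 1244640 = - \frac{135474320519}{3754114} - 1244640 = - \frac{4807994769479}{3754114} \approx -1.2807 \cdot 10^{6}$)
$Q - -3997758 = - \frac{4807994769479}{3754114} - -3997758 = - \frac{4807994769479}{3754114} + 3997758 = \frac{10200044506933}{3754114}$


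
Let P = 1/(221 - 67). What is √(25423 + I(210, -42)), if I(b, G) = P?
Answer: √602932022/154 ≈ 159.45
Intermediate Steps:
P = 1/154 ≈ 0.0064935
I(b, G) = 1/154
√(25423 + I(210, -42)) = √(25423 + 1/154) = √(3915143/154) = √602932022/154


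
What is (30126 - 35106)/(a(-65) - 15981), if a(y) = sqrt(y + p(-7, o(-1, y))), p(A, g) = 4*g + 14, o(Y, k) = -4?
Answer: 19896345/63848107 + 1245*I*sqrt(67)/63848107 ≈ 0.31162 + 0.00015961*I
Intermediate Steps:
p(A, g) = 14 + 4*g
a(y) = sqrt(-2 + y) (a(y) = sqrt(y + (14 + 4*(-4))) = sqrt(y + (14 - 16)) = sqrt(y - 2) = sqrt(-2 + y))
(30126 - 35106)/(a(-65) - 15981) = (30126 - 35106)/(sqrt(-2 - 65) - 15981) = -4980/(sqrt(-67) - 15981) = -4980/(I*sqrt(67) - 15981) = -4980/(-15981 + I*sqrt(67))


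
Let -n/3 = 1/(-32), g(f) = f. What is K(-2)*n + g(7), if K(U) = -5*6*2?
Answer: 11/8 ≈ 1.3750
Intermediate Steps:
n = 3/32 (n = -3/(-32) = -3*(-1/32) = 3/32 ≈ 0.093750)
K(U) = -60 (K(U) = -30*2 = -60)
K(-2)*n + g(7) = -60*3/32 + 7 = -45/8 + 7 = 11/8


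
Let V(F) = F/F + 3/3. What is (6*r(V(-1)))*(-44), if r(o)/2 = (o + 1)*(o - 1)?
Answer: -1584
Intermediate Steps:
V(F) = 2 (V(F) = 1 + 3*(⅓) = 1 + 1 = 2)
r(o) = 2*(1 + o)*(-1 + o) (r(o) = 2*((o + 1)*(o - 1)) = 2*((1 + o)*(-1 + o)) = 2*(1 + o)*(-1 + o))
(6*r(V(-1)))*(-44) = (6*(-2 + 2*2²))*(-44) = (6*(-2 + 2*4))*(-44) = (6*(-2 + 8))*(-44) = (6*6)*(-44) = 36*(-44) = -1584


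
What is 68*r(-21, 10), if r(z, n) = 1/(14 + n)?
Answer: 17/6 ≈ 2.8333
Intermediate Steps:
68*r(-21, 10) = 68/(14 + 10) = 68/24 = 68*(1/24) = 17/6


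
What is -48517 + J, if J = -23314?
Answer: -71831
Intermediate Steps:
-48517 + J = -48517 - 23314 = -71831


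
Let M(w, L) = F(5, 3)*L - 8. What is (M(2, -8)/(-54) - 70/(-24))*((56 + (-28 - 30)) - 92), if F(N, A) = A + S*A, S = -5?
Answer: -6533/54 ≈ -120.98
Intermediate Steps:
F(N, A) = -4*A (F(N, A) = A - 5*A = -4*A)
M(w, L) = -8 - 12*L (M(w, L) = (-4*3)*L - 8 = -12*L - 8 = -8 - 12*L)
(M(2, -8)/(-54) - 70/(-24))*((56 + (-28 - 30)) - 92) = ((-8 - 12*(-8))/(-54) - 70/(-24))*((56 + (-28 - 30)) - 92) = ((-8 + 96)*(-1/54) - 70*(-1/24))*((56 - 58) - 92) = (88*(-1/54) + 35/12)*(-2 - 92) = (-44/27 + 35/12)*(-94) = (139/108)*(-94) = -6533/54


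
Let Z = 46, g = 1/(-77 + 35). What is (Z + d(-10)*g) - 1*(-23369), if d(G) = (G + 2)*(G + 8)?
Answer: 491707/21 ≈ 23415.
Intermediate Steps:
g = -1/42 (g = 1/(-42) = -1/42 ≈ -0.023810)
d(G) = (2 + G)*(8 + G)
(Z + d(-10)*g) - 1*(-23369) = (46 + (16 + (-10)² + 10*(-10))*(-1/42)) - 1*(-23369) = (46 + (16 + 100 - 100)*(-1/42)) + 23369 = (46 + 16*(-1/42)) + 23369 = (46 - 8/21) + 23369 = 958/21 + 23369 = 491707/21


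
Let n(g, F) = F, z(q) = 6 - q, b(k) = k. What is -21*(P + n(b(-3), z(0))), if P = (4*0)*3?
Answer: -126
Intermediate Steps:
P = 0 (P = 0*3 = 0)
-21*(P + n(b(-3), z(0))) = -21*(0 + (6 - 1*0)) = -21*(0 + (6 + 0)) = -21*(0 + 6) = -21*6 = -126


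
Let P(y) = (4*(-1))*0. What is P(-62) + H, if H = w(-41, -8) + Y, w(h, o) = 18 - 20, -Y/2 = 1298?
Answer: -2598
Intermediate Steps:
Y = -2596 (Y = -2*1298 = -2596)
w(h, o) = -2
P(y) = 0 (P(y) = -4*0 = 0)
H = -2598 (H = -2 - 2596 = -2598)
P(-62) + H = 0 - 2598 = -2598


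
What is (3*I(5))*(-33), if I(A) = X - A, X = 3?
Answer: 198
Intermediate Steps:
I(A) = 3 - A
(3*I(5))*(-33) = (3*(3 - 1*5))*(-33) = (3*(3 - 5))*(-33) = (3*(-2))*(-33) = -6*(-33) = 198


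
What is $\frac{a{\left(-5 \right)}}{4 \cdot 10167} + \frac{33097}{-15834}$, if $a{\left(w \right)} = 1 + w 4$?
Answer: $- \frac{74793869}{35774284} \approx -2.0907$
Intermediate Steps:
$a{\left(w \right)} = 1 + 4 w$
$\frac{a{\left(-5 \right)}}{4 \cdot 10167} + \frac{33097}{-15834} = \frac{1 + 4 \left(-5\right)}{4 \cdot 10167} + \frac{33097}{-15834} = \frac{1 - 20}{40668} + 33097 \left(- \frac{1}{15834}\right) = \left(-19\right) \frac{1}{40668} - \frac{33097}{15834} = - \frac{19}{40668} - \frac{33097}{15834} = - \frac{74793869}{35774284}$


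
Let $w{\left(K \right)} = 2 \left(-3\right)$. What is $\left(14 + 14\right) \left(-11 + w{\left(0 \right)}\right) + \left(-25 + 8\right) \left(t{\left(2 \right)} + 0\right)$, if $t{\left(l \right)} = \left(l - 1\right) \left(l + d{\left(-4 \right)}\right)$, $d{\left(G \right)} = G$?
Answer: $-442$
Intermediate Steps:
$w{\left(K \right)} = -6$
$t{\left(l \right)} = \left(-1 + l\right) \left(-4 + l\right)$ ($t{\left(l \right)} = \left(l - 1\right) \left(l - 4\right) = \left(-1 + l\right) \left(-4 + l\right)$)
$\left(14 + 14\right) \left(-11 + w{\left(0 \right)}\right) + \left(-25 + 8\right) \left(t{\left(2 \right)} + 0\right) = \left(14 + 14\right) \left(-11 - 6\right) + \left(-25 + 8\right) \left(\left(4 + 2^{2} - 10\right) + 0\right) = 28 \left(-17\right) - 17 \left(\left(4 + 4 - 10\right) + 0\right) = -476 - 17 \left(-2 + 0\right) = -476 - -34 = -476 + 34 = -442$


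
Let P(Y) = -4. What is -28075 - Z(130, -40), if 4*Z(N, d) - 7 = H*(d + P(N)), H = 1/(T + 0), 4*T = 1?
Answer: -112131/4 ≈ -28033.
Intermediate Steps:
T = 1/4 (T = (1/4)*1 = 1/4 ≈ 0.25000)
H = 4 (H = 1/(1/4 + 0) = 1/(1/4) = 4)
Z(N, d) = -9/4 + d (Z(N, d) = 7/4 + (4*(d - 4))/4 = 7/4 + (4*(-4 + d))/4 = 7/4 + (-16 + 4*d)/4 = 7/4 + (-4 + d) = -9/4 + d)
-28075 - Z(130, -40) = -28075 - (-9/4 - 40) = -28075 - 1*(-169/4) = -28075 + 169/4 = -112131/4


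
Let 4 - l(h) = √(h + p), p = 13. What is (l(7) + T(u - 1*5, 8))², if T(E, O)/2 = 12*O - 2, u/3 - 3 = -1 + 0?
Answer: 36884 - 768*√5 ≈ 35167.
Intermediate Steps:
u = 6 (u = 9 + 3*(-1 + 0) = 9 + 3*(-1) = 9 - 3 = 6)
l(h) = 4 - √(13 + h) (l(h) = 4 - √(h + 13) = 4 - √(13 + h))
T(E, O) = -4 + 24*O (T(E, O) = 2*(12*O - 2) = 2*(-2 + 12*O) = -4 + 24*O)
(l(7) + T(u - 1*5, 8))² = ((4 - √(13 + 7)) + (-4 + 24*8))² = ((4 - √20) + (-4 + 192))² = ((4 - 2*√5) + 188)² = (192 - 2*√5)²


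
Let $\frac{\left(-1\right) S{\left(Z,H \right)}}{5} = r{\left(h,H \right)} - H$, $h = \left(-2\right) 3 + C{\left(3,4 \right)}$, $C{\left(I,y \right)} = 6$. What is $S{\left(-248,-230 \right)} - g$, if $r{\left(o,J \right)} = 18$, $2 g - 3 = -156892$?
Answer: $\frac{154409}{2} \approx 77205.0$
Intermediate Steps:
$g = - \frac{156889}{2}$ ($g = \frac{3}{2} + \frac{1}{2} \left(-156892\right) = \frac{3}{2} - 78446 = - \frac{156889}{2} \approx -78445.0$)
$h = 0$ ($h = \left(-2\right) 3 + 6 = -6 + 6 = 0$)
$S{\left(Z,H \right)} = -90 + 5 H$ ($S{\left(Z,H \right)} = - 5 \left(18 - H\right) = -90 + 5 H$)
$S{\left(-248,-230 \right)} - g = \left(-90 + 5 \left(-230\right)\right) - - \frac{156889}{2} = \left(-90 - 1150\right) + \frac{156889}{2} = -1240 + \frac{156889}{2} = \frac{154409}{2}$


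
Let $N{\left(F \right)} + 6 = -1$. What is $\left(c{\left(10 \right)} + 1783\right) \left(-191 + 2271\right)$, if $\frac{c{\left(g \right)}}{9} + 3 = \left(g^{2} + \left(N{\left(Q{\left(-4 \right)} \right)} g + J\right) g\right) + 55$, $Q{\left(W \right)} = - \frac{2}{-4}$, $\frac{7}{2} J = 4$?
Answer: $- \frac{44351840}{7} \approx -6.336 \cdot 10^{6}$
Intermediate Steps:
$J = \frac{8}{7}$ ($J = \frac{2}{7} \cdot 4 = \frac{8}{7} \approx 1.1429$)
$Q{\left(W \right)} = \frac{1}{2}$ ($Q{\left(W \right)} = \left(-2\right) \left(- \frac{1}{4}\right) = \frac{1}{2}$)
$N{\left(F \right)} = -7$ ($N{\left(F \right)} = -6 - 1 = -7$)
$c{\left(g \right)} = 468 + 9 g^{2} + 9 g \left(\frac{8}{7} - 7 g\right)$ ($c{\left(g \right)} = -27 + 9 \left(\left(g^{2} + \left(- 7 g + \frac{8}{7}\right) g\right) + 55\right) = -27 + 9 \left(\left(g^{2} + \left(\frac{8}{7} - 7 g\right) g\right) + 55\right) = -27 + 9 \left(\left(g^{2} + g \left(\frac{8}{7} - 7 g\right)\right) + 55\right) = -27 + 9 \left(55 + g^{2} + g \left(\frac{8}{7} - 7 g\right)\right) = -27 + \left(495 + 9 g^{2} + 9 g \left(\frac{8}{7} - 7 g\right)\right) = 468 + 9 g^{2} + 9 g \left(\frac{8}{7} - 7 g\right)$)
$\left(c{\left(10 \right)} + 1783\right) \left(-191 + 2271\right) = \left(\left(468 - 54 \cdot 10^{2} + \frac{72}{7} \cdot 10\right) + 1783\right) \left(-191 + 2271\right) = \left(\left(468 - 5400 + \frac{720}{7}\right) + 1783\right) 2080 = \left(- \frac{33804}{7} + 1783\right) 2080 = \left(- \frac{21323}{7}\right) 2080 = - \frac{44351840}{7}$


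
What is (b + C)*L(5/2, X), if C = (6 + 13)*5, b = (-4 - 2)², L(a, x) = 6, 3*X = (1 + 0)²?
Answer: 786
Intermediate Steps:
X = ⅓ (X = (1 + 0)²/3 = (⅓)*1² = (⅓)*1 = ⅓ ≈ 0.33333)
b = 36 (b = (-6)² = 36)
C = 95 (C = 19*5 = 95)
(b + C)*L(5/2, X) = (36 + 95)*6 = 131*6 = 786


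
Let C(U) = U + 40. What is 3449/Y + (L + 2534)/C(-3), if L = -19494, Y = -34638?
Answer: -587588093/1281606 ≈ -458.48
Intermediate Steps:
C(U) = 40 + U
3449/Y + (L + 2534)/C(-3) = 3449/(-34638) + (-19494 + 2534)/(40 - 3) = 3449*(-1/34638) - 16960/37 = -3449/34638 - 16960*1/37 = -3449/34638 - 16960/37 = -587588093/1281606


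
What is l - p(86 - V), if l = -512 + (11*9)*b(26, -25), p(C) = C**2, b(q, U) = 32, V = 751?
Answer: -439569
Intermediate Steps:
l = 2656 (l = -512 + (11*9)*32 = -512 + 99*32 = -512 + 3168 = 2656)
l - p(86 - V) = 2656 - (86 - 1*751)**2 = 2656 - (86 - 751)**2 = 2656 - 1*(-665)**2 = 2656 - 1*442225 = 2656 - 442225 = -439569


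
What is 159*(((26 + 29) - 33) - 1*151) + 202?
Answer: -20309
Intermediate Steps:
159*(((26 + 29) - 33) - 1*151) + 202 = 159*((55 - 33) - 151) + 202 = 159*(22 - 151) + 202 = 159*(-129) + 202 = -20511 + 202 = -20309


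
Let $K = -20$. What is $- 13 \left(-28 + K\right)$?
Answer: $624$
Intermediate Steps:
$- 13 \left(-28 + K\right) = - 13 \left(-28 - 20\right) = \left(-13\right) \left(-48\right) = 624$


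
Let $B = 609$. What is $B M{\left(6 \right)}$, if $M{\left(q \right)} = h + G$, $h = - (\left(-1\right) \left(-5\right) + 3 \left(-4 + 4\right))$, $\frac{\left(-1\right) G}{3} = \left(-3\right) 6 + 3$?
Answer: $24360$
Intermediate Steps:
$G = 45$ ($G = - 3 \left(\left(-3\right) 6 + 3\right) = - 3 \left(-18 + 3\right) = \left(-3\right) \left(-15\right) = 45$)
$h = -5$ ($h = - (5 + 3 \cdot 0) = - (5 + 0) = \left(-1\right) 5 = -5$)
$M{\left(q \right)} = 40$ ($M{\left(q \right)} = -5 + 45 = 40$)
$B M{\left(6 \right)} = 609 \cdot 40 = 24360$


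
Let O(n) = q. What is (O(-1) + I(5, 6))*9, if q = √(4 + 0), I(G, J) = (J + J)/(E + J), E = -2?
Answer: 45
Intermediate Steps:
I(G, J) = 2*J/(-2 + J) (I(G, J) = (J + J)/(-2 + J) = (2*J)/(-2 + J) = 2*J/(-2 + J))
q = 2 (q = √4 = 2)
O(n) = 2
(O(-1) + I(5, 6))*9 = (2 + 2*6/(-2 + 6))*9 = (2 + 2*6/4)*9 = (2 + 2*6*(¼))*9 = (2 + 3)*9 = 5*9 = 45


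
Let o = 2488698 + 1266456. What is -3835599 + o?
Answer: -80445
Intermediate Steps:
o = 3755154
-3835599 + o = -3835599 + 3755154 = -80445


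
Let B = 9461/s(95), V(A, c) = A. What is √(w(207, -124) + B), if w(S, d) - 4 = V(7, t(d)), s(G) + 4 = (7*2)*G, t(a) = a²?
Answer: √31886322/1326 ≈ 4.2585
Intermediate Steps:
s(G) = -4 + 14*G (s(G) = -4 + (7*2)*G = -4 + 14*G)
w(S, d) = 11 (w(S, d) = 4 + 7 = 11)
B = 9461/1326 (B = 9461/(-4 + 14*95) = 9461/(-4 + 1330) = 9461/1326 ≈ 7.1350)
√(w(207, -124) + B) = √(11 + 9461/1326) = √(24047/1326) = √31886322/1326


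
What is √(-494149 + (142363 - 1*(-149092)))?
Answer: I*√202694 ≈ 450.22*I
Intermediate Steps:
√(-494149 + (142363 - 1*(-149092))) = √(-494149 + (142363 + 149092)) = √(-494149 + 291455) = √(-202694) = I*√202694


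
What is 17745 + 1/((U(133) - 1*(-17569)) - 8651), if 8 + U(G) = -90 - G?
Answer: 154150816/8687 ≈ 17745.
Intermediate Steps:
U(G) = -98 - G (U(G) = -8 + (-90 - G) = -98 - G)
17745 + 1/((U(133) - 1*(-17569)) - 8651) = 17745 + 1/(((-98 - 1*133) - 1*(-17569)) - 8651) = 17745 + 1/(((-98 - 133) + 17569) - 8651) = 17745 + 1/((-231 + 17569) - 8651) = 17745 + 1/(17338 - 8651) = 17745 + 1/8687 = 154150816/8687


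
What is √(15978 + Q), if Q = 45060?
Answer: 3*√6782 ≈ 247.06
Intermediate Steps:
√(15978 + Q) = √(15978 + 45060) = √61038 = 3*√6782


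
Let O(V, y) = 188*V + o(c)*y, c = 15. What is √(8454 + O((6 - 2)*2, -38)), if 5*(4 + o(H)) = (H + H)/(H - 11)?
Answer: 3*√1117 ≈ 100.26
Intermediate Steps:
o(H) = -4 + 2*H/(5*(-11 + H)) (o(H) = -4 + ((H + H)/(H - 11))/5 = -4 + ((2*H)/(-11 + H))/5 = -4 + (2*H/(-11 + H))/5 = -4 + 2*H/(5*(-11 + H)))
O(V, y) = 188*V - 5*y/2 (O(V, y) = 188*V + (2*(110 - 9*15)/(5*(-11 + 15)))*y = 188*V + ((⅖)*(110 - 135)/4)*y = 188*V + ((⅖)*(¼)*(-25))*y = 188*V - 5*y/2)
√(8454 + O((6 - 2)*2, -38)) = √(8454 + (188*((6 - 2)*2) - 5/2*(-38))) = √(8454 + (188*(4*2) + 95)) = √(8454 + (188*8 + 95)) = √(8454 + (1504 + 95)) = √(8454 + 1599) = √10053 = 3*√1117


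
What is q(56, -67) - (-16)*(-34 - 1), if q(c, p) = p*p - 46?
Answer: 3883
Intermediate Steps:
q(c, p) = -46 + p² (q(c, p) = p² - 46 = -46 + p²)
q(56, -67) - (-16)*(-34 - 1) = (-46 + (-67)²) - (-16)*(-34 - 1) = (-46 + 4489) - (-16)*(-35) = 4443 - 1*560 = 4443 - 560 = 3883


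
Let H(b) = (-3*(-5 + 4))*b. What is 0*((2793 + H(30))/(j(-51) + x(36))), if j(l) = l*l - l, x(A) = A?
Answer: 0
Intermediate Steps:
j(l) = l² - l
H(b) = 3*b (H(b) = (-3*(-1))*b = 3*b)
0*((2793 + H(30))/(j(-51) + x(36))) = 0*((2793 + 3*30)/(-51*(-1 - 51) + 36)) = 0*((2793 + 90)/(-51*(-52) + 36)) = 0*(2883/(2652 + 36)) = 0*(2883/2688) = 0*(2883*(1/2688)) = 0*(961/896) = 0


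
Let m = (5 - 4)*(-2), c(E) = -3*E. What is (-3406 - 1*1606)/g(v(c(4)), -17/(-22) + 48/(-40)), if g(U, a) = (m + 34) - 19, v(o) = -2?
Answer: -5012/13 ≈ -385.54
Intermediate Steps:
m = -2 (m = 1*(-2) = -2)
g(U, a) = 13 (g(U, a) = (-2 + 34) - 19 = 32 - 19 = 13)
(-3406 - 1*1606)/g(v(c(4)), -17/(-22) + 48/(-40)) = (-3406 - 1*1606)/13 = (-3406 - 1606)*(1/13) = -5012*1/13 = -5012/13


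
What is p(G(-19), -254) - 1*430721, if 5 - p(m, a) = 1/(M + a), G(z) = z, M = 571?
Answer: -136536973/317 ≈ -4.3072e+5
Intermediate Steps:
p(m, a) = 5 - 1/(571 + a)
p(G(-19), -254) - 1*430721 = (2854 + 5*(-254))/(571 - 254) - 1*430721 = (2854 - 1270)/317 - 430721 = (1/317)*1584 - 430721 = 1584/317 - 430721 = -136536973/317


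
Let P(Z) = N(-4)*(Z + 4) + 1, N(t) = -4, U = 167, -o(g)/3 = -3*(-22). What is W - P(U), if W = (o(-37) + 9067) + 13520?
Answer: 23072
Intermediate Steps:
o(g) = -198 (o(g) = -(-9)*(-22) = -3*66 = -198)
P(Z) = -15 - 4*Z (P(Z) = -4*(Z + 4) + 1 = -4*(4 + Z) + 1 = (-16 - 4*Z) + 1 = -15 - 4*Z)
W = 22389 (W = (-198 + 9067) + 13520 = 8869 + 13520 = 22389)
W - P(U) = 22389 - (-15 - 4*167) = 22389 - (-15 - 668) = 22389 - 1*(-683) = 22389 + 683 = 23072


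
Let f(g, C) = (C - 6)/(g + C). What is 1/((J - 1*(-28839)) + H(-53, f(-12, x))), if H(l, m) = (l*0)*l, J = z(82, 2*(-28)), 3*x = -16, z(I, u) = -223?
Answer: 1/28616 ≈ 3.4945e-5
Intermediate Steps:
x = -16/3 (x = (⅓)*(-16) = -16/3 ≈ -5.3333)
J = -223
f(g, C) = (-6 + C)/(C + g)
H(l, m) = 0 (H(l, m) = 0*l = 0)
1/((J - 1*(-28839)) + H(-53, f(-12, x))) = 1/((-223 - 1*(-28839)) + 0) = 1/((-223 + 28839) + 0) = 1/(28616 + 0) = 1/28616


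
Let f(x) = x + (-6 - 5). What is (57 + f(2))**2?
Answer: 2304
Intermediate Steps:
f(x) = -11 + x (f(x) = x - 11 = -11 + x)
(57 + f(2))**2 = (57 + (-11 + 2))**2 = (57 - 9)**2 = 48**2 = 2304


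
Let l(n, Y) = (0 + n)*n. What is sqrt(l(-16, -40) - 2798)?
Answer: I*sqrt(2542) ≈ 50.418*I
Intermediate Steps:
l(n, Y) = n**2 (l(n, Y) = n*n = n**2)
sqrt(l(-16, -40) - 2798) = sqrt((-16)**2 - 2798) = sqrt(256 - 2798) = sqrt(-2542) = I*sqrt(2542)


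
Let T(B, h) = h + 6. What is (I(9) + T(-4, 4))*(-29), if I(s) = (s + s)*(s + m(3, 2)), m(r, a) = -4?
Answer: -2900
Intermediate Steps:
T(B, h) = 6 + h
I(s) = 2*s*(-4 + s) (I(s) = (s + s)*(s - 4) = (2*s)*(-4 + s) = 2*s*(-4 + s))
(I(9) + T(-4, 4))*(-29) = (2*9*(-4 + 9) + (6 + 4))*(-29) = (2*9*5 + 10)*(-29) = (90 + 10)*(-29) = 100*(-29) = -2900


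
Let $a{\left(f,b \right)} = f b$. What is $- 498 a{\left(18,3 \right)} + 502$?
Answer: $-26390$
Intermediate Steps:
$a{\left(f,b \right)} = b f$
$- 498 a{\left(18,3 \right)} + 502 = - 498 \cdot 3 \cdot 18 + 502 = \left(-498\right) 54 + 502 = -26892 + 502 = -26390$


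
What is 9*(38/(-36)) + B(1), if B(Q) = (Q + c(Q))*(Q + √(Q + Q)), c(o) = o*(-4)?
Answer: -25/2 - 3*√2 ≈ -16.743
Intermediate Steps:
c(o) = -4*o
B(Q) = -3*Q*(Q + √2*√Q) (B(Q) = (Q - 4*Q)*(Q + √(Q + Q)) = (-3*Q)*(Q + √(2*Q)) = (-3*Q)*(Q + √2*√Q) = -3*Q*(Q + √2*√Q))
9*(38/(-36)) + B(1) = 9*(38/(-36)) + (-3*1² - 3*√2*1^(3/2)) = 9*(38*(-1/36)) + (-3*1 - 3*√2*1) = 9*(-19/18) + (-3 - 3*√2) = -19/2 + (-3 - 3*√2) = -25/2 - 3*√2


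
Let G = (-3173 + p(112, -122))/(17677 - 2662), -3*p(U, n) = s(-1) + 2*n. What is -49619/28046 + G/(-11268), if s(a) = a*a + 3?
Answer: -1399150539517/790845875820 ≈ -1.7692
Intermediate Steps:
s(a) = 3 + a² (s(a) = a² + 3 = 3 + a²)
p(U, n) = -4/3 - 2*n/3 (p(U, n) = -((3 + (-1)²) + 2*n)/3 = -((3 + 1) + 2*n)/3 = -(4 + 2*n)/3 = -4/3 - 2*n/3)
G = -1031/5005 (G = (-3173 + (-4/3 - ⅔*(-122)))/(17677 - 2662) = (-3173 + (-4/3 + 244/3))/15015 = (-3173 + 80)*(1/15015) = -3093*1/15015 = -1031/5005 ≈ -0.20599)
-49619/28046 + G/(-11268) = -49619/28046 - 1031/5005/(-11268) = -49619*1/28046 - 1031/5005*(-1/11268) = -49619/28046 + 1031/56396340 = -1399150539517/790845875820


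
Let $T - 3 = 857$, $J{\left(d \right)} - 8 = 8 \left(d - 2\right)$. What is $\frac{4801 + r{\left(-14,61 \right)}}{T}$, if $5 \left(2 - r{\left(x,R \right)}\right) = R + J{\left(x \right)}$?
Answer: $\frac{12037}{2150} \approx 5.5986$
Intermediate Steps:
$J{\left(d \right)} = -8 + 8 d$ ($J{\left(d \right)} = 8 + 8 \left(d - 2\right) = 8 + 8 \left(-2 + d\right) = 8 + \left(-16 + 8 d\right) = -8 + 8 d$)
$r{\left(x,R \right)} = \frac{18}{5} - \frac{8 x}{5} - \frac{R}{5}$ ($r{\left(x,R \right)} = 2 - \frac{R + \left(-8 + 8 x\right)}{5} = 2 - \frac{-8 + R + 8 x}{5} = 2 - \left(- \frac{8}{5} + \frac{R}{5} + \frac{8 x}{5}\right) = \frac{18}{5} - \frac{8 x}{5} - \frac{R}{5}$)
$T = 860$ ($T = 3 + 857 = 860$)
$\frac{4801 + r{\left(-14,61 \right)}}{T} = \frac{4801 - - \frac{69}{5}}{860} = \left(4801 + \left(\frac{18}{5} + \frac{112}{5} - \frac{61}{5}\right)\right) \frac{1}{860} = \left(4801 + \frac{69}{5}\right) \frac{1}{860} = \frac{24074}{5} \cdot \frac{1}{860} = \frac{12037}{2150}$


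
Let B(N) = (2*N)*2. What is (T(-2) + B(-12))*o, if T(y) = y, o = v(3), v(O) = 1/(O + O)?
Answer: -25/3 ≈ -8.3333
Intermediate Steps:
v(O) = 1/(2*O)
o = ⅙ (o = (½)/3 = (½)*(⅓) = ⅙ ≈ 0.16667)
B(N) = 4*N
(T(-2) + B(-12))*o = (-2 + 4*(-12))*(⅙) = (-2 - 48)*(⅙) = -50*⅙ = -25/3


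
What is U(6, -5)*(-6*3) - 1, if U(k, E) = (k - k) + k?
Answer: -109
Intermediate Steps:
U(k, E) = k (U(k, E) = 0 + k = k)
U(6, -5)*(-6*3) - 1 = 6*(-6*3) - 1 = 6*(-18) - 1 = -108 - 1 = -109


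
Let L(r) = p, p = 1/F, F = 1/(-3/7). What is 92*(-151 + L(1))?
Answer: -97520/7 ≈ -13931.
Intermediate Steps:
F = -7/3 (F = 1/(-3*⅐) = 1/(-3/7) = -7/3 ≈ -2.3333)
p = -3/7 (p = 1/(-7/3) = -3/7 ≈ -0.42857)
L(r) = -3/7
92*(-151 + L(1)) = 92*(-151 - 3/7) = 92*(-1060/7) = -97520/7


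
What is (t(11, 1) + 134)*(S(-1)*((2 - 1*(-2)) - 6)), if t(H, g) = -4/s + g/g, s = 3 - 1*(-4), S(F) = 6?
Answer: -11292/7 ≈ -1613.1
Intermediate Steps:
s = 7 (s = 3 + 4 = 7)
t(H, g) = 3/7 (t(H, g) = -4/7 + g/g = -4*⅐ + 1 = -4/7 + 1 = 3/7)
(t(11, 1) + 134)*(S(-1)*((2 - 1*(-2)) - 6)) = (3/7 + 134)*(6*((2 - 1*(-2)) - 6)) = 941*(6*((2 + 2) - 6))/7 = 941*(6*(4 - 6))/7 = 941*(6*(-2))/7 = (941/7)*(-12) = -11292/7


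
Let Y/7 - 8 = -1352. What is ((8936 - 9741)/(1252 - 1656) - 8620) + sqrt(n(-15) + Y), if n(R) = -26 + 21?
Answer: -3481675/404 + I*sqrt(9413) ≈ -8618.0 + 97.021*I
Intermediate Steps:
Y = -9408 (Y = 56 + 7*(-1352) = 56 - 9464 = -9408)
n(R) = -5
((8936 - 9741)/(1252 - 1656) - 8620) + sqrt(n(-15) + Y) = ((8936 - 9741)/(1252 - 1656) - 8620) + sqrt(-5 - 9408) = (-805/(-404) - 8620) + sqrt(-9413) = (-805*(-1/404) - 8620) + I*sqrt(9413) = (805/404 - 8620) + I*sqrt(9413) = -3481675/404 + I*sqrt(9413)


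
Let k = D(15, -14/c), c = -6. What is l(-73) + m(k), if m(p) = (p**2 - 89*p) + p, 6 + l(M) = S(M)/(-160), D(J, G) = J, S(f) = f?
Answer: -176087/160 ≈ -1100.5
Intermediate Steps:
l(M) = -6 - M/160 (l(M) = -6 + M/(-160) = -6 + M*(-1/160) = -6 - M/160)
k = 15
m(p) = p**2 - 88*p
l(-73) + m(k) = (-6 - 1/160*(-73)) + 15*(-88 + 15) = (-6 + 73/160) + 15*(-73) = -887/160 - 1095 = -176087/160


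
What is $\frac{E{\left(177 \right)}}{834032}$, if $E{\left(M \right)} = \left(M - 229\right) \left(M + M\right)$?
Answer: $- \frac{2301}{104254} \approx -0.022071$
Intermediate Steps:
$E{\left(M \right)} = 2 M \left(-229 + M\right)$ ($E{\left(M \right)} = \left(-229 + M\right) 2 M = 2 M \left(-229 + M\right)$)
$\frac{E{\left(177 \right)}}{834032} = \frac{2 \cdot 177 \left(-229 + 177\right)}{834032} = 2 \cdot 177 \left(-52\right) \frac{1}{834032} = \left(-18408\right) \frac{1}{834032} = - \frac{2301}{104254}$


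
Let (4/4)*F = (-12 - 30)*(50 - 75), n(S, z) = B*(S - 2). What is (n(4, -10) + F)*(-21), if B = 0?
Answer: -22050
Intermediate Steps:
n(S, z) = 0 (n(S, z) = 0*(S - 2) = 0*(-2 + S) = 0)
F = 1050 (F = (-12 - 30)*(50 - 75) = -42*(-25) = 1050)
(n(4, -10) + F)*(-21) = (0 + 1050)*(-21) = 1050*(-21) = -22050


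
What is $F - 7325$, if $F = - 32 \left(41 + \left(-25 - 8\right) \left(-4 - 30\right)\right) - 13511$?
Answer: $-58052$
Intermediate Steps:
$F = -50727$ ($F = - 32 \left(41 - -1122\right) - 13511 = - 32 \left(41 + 1122\right) - 13511 = \left(-32\right) 1163 - 13511 = -37216 - 13511 = -50727$)
$F - 7325 = -50727 - 7325 = -58052$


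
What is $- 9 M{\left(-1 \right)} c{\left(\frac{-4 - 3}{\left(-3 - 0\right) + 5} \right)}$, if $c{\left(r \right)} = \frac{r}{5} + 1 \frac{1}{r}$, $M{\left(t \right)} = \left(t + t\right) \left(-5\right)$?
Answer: $\frac{621}{7} \approx 88.714$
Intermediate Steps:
$M{\left(t \right)} = - 10 t$ ($M{\left(t \right)} = 2 t \left(-5\right) = - 10 t$)
$c{\left(r \right)} = \frac{1}{r} + \frac{r}{5}$ ($c{\left(r \right)} = r \frac{1}{5} + \frac{1}{r} = \frac{r}{5} + \frac{1}{r} = \frac{1}{r} + \frac{r}{5}$)
$- 9 M{\left(-1 \right)} c{\left(\frac{-4 - 3}{\left(-3 - 0\right) + 5} \right)} = - 9 \left(\left(-10\right) \left(-1\right)\right) \left(\frac{1}{\left(-4 - 3\right) \frac{1}{\left(-3 - 0\right) + 5}} + \frac{\left(-4 - 3\right) \frac{1}{\left(-3 - 0\right) + 5}}{5}\right) = \left(-9\right) 10 \left(\frac{1}{\left(-7\right) \frac{1}{\left(-3 + 0\right) + 5}} + \frac{\left(-7\right) \frac{1}{\left(-3 + 0\right) + 5}}{5}\right) = - 90 \left(\frac{1}{\left(-7\right) \frac{1}{-3 + 5}} + \frac{\left(-7\right) \frac{1}{-3 + 5}}{5}\right) = - 90 \left(\frac{1}{\left(-7\right) \frac{1}{2}} + \frac{\left(-7\right) \frac{1}{2}}{5}\right) = - 90 \left(\frac{1}{- \frac{7}{2}} + \frac{1}{5} \left(- \frac{7}{2}\right)\right) = - 90 \left(- \frac{2}{7} - \frac{7}{10}\right) = \left(-90\right) \left(- \frac{69}{70}\right) = \frac{621}{7}$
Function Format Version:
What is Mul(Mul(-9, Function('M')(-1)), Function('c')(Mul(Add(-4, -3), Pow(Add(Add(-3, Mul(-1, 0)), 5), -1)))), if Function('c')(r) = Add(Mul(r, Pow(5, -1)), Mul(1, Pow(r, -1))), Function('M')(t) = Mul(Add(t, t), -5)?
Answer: Rational(621, 7) ≈ 88.714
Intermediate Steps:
Function('M')(t) = Mul(-10, t) (Function('M')(t) = Mul(Mul(2, t), -5) = Mul(-10, t))
Function('c')(r) = Add(Pow(r, -1), Mul(Rational(1, 5), r)) (Function('c')(r) = Add(Mul(r, Rational(1, 5)), Pow(r, -1)) = Add(Mul(Rational(1, 5), r), Pow(r, -1)) = Add(Pow(r, -1), Mul(Rational(1, 5), r)))
Mul(Mul(-9, Function('M')(-1)), Function('c')(Mul(Add(-4, -3), Pow(Add(Add(-3, Mul(-1, 0)), 5), -1)))) = Mul(Mul(-9, Mul(-10, -1)), Add(Pow(Mul(Add(-4, -3), Pow(Add(Add(-3, Mul(-1, 0)), 5), -1)), -1), Mul(Rational(1, 5), Mul(Add(-4, -3), Pow(Add(Add(-3, Mul(-1, 0)), 5), -1))))) = Mul(Mul(-9, 10), Add(Pow(Mul(-7, Pow(Add(Add(-3, 0), 5), -1)), -1), Mul(Rational(1, 5), Mul(-7, Pow(Add(Add(-3, 0), 5), -1))))) = Mul(-90, Add(Pow(Mul(-7, Pow(Add(-3, 5), -1)), -1), Mul(Rational(1, 5), Mul(-7, Pow(Add(-3, 5), -1))))) = Mul(-90, Add(Pow(Mul(-7, Pow(2, -1)), -1), Mul(Rational(1, 5), Mul(-7, Pow(2, -1))))) = Mul(-90, Add(Pow(Mul(-7, Rational(1, 2)), -1), Mul(Rational(1, 5), Mul(-7, Rational(1, 2))))) = Mul(-90, Add(Pow(Rational(-7, 2), -1), Mul(Rational(1, 5), Rational(-7, 2)))) = Mul(-90, Add(Rational(-2, 7), Rational(-7, 10))) = Mul(-90, Rational(-69, 70)) = Rational(621, 7)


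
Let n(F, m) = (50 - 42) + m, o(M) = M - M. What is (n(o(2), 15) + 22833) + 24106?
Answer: 46962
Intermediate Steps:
o(M) = 0
n(F, m) = 8 + m
(n(o(2), 15) + 22833) + 24106 = ((8 + 15) + 22833) + 24106 = (23 + 22833) + 24106 = 22856 + 24106 = 46962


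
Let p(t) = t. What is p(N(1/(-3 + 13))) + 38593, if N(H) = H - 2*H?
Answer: 385929/10 ≈ 38593.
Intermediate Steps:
N(H) = -H
p(N(1/(-3 + 13))) + 38593 = -1/(-3 + 13) + 38593 = -1/10 + 38593 = -1*⅒ + 38593 = -⅒ + 38593 = 385929/10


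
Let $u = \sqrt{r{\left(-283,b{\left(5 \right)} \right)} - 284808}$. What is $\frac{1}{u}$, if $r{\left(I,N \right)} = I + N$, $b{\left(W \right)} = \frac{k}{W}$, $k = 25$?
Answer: $- \frac{i \sqrt{285086}}{285086} \approx - 0.0018729 i$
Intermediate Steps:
$b{\left(W \right)} = \frac{25}{W}$
$u = i \sqrt{285086}$ ($u = \sqrt{\left(-283 + \frac{25}{5}\right) - 284808} = \sqrt{\left(-283 + 25 \cdot \frac{1}{5}\right) - 284808} = \sqrt{\left(-283 + 5\right) - 284808} = \sqrt{-278 - 284808} = \sqrt{-285086} = i \sqrt{285086} \approx 533.93 i$)
$\frac{1}{u} = \frac{1}{i \sqrt{285086}} = - \frac{i \sqrt{285086}}{285086}$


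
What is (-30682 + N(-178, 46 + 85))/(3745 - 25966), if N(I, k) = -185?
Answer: 10289/7407 ≈ 1.3891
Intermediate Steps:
(-30682 + N(-178, 46 + 85))/(3745 - 25966) = (-30682 - 185)/(3745 - 25966) = -30867/(-22221) = -30867*(-1/22221) = 10289/7407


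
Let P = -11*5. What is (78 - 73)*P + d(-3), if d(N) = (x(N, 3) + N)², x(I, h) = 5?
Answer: -271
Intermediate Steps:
P = -55
d(N) = (5 + N)²
(78 - 73)*P + d(-3) = (78 - 73)*(-55) + (5 - 3)² = 5*(-55) + 2² = -275 + 4 = -271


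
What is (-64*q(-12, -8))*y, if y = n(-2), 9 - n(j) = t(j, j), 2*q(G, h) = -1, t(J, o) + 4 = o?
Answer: 480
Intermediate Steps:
t(J, o) = -4 + o
q(G, h) = -½ (q(G, h) = (½)*(-1) = -½)
n(j) = 13 - j (n(j) = 9 - (-4 + j) = 9 + (4 - j) = 13 - j)
y = 15 (y = 13 - 1*(-2) = 13 + 2 = 15)
(-64*q(-12, -8))*y = -64*(-½)*15 = 32*15 = 480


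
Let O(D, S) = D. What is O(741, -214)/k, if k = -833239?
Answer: -741/833239 ≈ -0.00088930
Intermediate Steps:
O(741, -214)/k = 741/(-833239) = 741*(-1/833239) = -741/833239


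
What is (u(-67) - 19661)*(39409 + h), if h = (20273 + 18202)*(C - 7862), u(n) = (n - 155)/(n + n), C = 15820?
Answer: -403350190831784/67 ≈ -6.0202e+12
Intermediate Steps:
u(n) = (-155 + n)/(2*n) (u(n) = (-155 + n)/((2*n)) = (-155 + n)*(1/(2*n)) = (-155 + n)/(2*n))
h = 306184050 (h = (20273 + 18202)*(15820 - 7862) = 38475*7958 = 306184050)
(u(-67) - 19661)*(39409 + h) = ((½)*(-155 - 67)/(-67) - 19661)*(39409 + 306184050) = ((½)*(-1/67)*(-222) - 19661)*306223459 = (111/67 - 19661)*306223459 = -1317176/67*306223459 = -403350190831784/67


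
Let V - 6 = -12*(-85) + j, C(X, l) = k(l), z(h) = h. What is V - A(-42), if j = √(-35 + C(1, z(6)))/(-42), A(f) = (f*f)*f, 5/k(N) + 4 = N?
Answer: 75114 - I*√130/84 ≈ 75114.0 - 0.13574*I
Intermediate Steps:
k(N) = 5/(-4 + N)
C(X, l) = 5/(-4 + l)
A(f) = f³ (A(f) = f²*f = f³)
j = -I*√130/84 (j = √(-35 + 5/(-4 + 6))/(-42) = √(-35 + 5/2)*(-1/42) = √(-65/2)*(-1/42) = (I*√130/2)*(-1/42) = -I*√130/84 ≈ -0.13574*I)
V = 1026 - I*√130/84 (V = 6 + (-12*(-85) - I*√130/84) = 6 + (1020 - I*√130/84) = 1026 - I*√130/84 ≈ 1026.0 - 0.13574*I)
V - A(-42) = (1026 - I*√130/84) - 1*(-42)³ = (1026 - I*√130/84) - 1*(-74088) = (1026 - I*√130/84) + 74088 = 75114 - I*√130/84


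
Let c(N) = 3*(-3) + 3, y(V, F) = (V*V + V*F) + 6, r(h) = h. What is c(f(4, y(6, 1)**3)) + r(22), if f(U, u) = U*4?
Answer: 16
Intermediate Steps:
y(V, F) = 6 + V**2 + F*V (y(V, F) = (V**2 + F*V) + 6 = 6 + V**2 + F*V)
f(U, u) = 4*U
c(N) = -6 (c(N) = -9 + 3 = -6)
c(f(4, y(6, 1)**3)) + r(22) = -6 + 22 = 16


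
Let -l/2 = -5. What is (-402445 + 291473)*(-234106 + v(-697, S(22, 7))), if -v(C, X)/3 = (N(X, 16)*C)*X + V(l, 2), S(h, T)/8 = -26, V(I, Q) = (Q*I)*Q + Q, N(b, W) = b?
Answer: -10013091449824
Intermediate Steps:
l = 10 (l = -2*(-5) = 10)
V(I, Q) = Q + I*Q² (V(I, Q) = (I*Q)*Q + Q = I*Q² + Q = Q + I*Q²)
S(h, T) = -208 (S(h, T) = 8*(-26) = -208)
v(C, X) = -126 - 3*C*X² (v(C, X) = -3*((X*C)*X + 2*(1 + 10*2)) = -3*((C*X)*X + 2*(1 + 20)) = -3*(C*X² + 2*21) = -3*(C*X² + 42) = -3*(42 + C*X²) = -126 - 3*C*X²)
(-402445 + 291473)*(-234106 + v(-697, S(22, 7))) = (-402445 + 291473)*(-234106 + (-126 - 3*(-697)*(-208)²)) = -110972*(-234106 + (-126 - 3*(-697)*43264)) = -110972*(-234106 + (-126 + 90465024)) = -110972*(-234106 + 90464898) = -110972*90230792 = -10013091449824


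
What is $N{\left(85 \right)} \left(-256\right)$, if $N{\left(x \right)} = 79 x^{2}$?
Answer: $-146118400$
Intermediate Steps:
$N{\left(85 \right)} \left(-256\right) = 79 \cdot 85^{2} \left(-256\right) = 79 \cdot 7225 \left(-256\right) = 570775 \left(-256\right) = -146118400$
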